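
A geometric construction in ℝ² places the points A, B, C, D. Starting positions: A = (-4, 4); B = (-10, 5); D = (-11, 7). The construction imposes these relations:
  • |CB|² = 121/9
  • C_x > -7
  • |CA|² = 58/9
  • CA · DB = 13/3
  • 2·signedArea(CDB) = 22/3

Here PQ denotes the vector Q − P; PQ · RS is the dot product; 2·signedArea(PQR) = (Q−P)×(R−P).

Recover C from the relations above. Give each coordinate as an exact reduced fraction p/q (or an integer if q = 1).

1. C_x = -19/3  [2·signedArea(CDB) = 22/3 ∩ CA · DB = 13/3]
2. C_y = 5  [2·signedArea(CDB) = 22/3 ∩ CA · DB = 13/3]
   → C = (-19/3, 5)

C = (-19/3, 5)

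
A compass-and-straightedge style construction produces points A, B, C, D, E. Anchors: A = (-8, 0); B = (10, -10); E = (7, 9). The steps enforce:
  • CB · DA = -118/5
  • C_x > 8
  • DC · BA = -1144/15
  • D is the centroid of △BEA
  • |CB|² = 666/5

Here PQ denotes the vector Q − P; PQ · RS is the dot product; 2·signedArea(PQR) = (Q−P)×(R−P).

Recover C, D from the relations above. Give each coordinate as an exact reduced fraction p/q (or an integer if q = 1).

C = (41/5, 7/5)
D = (3, -1/3)

1. D_x = 3  [D is the centroid of △BEA]
2. D_y = -1/3  [D is the centroid of △BEA]
   → D = (3, -1/3)
3. C_x = 41/5  [CB · DA = -118/5 ∩ DC · BA = -1144/15]
4. C_y = 7/5  [CB · DA = -118/5 ∩ DC · BA = -1144/15]
   → C = (41/5, 7/5)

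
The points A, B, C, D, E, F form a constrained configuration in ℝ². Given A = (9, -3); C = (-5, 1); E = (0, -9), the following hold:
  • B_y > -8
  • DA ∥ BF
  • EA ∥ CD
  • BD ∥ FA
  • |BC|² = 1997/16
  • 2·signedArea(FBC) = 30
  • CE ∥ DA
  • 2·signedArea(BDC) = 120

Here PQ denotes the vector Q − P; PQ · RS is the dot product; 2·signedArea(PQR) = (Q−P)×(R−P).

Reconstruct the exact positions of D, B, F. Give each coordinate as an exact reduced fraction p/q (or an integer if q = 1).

1. D_x = 4  [CE ∥ DA ∩ EA ∥ CD]
2. D_y = 7  [CE ∥ DA ∩ EA ∥ CD]
   → D = (4, 7)
3. B_x = 9/4  [line 6·x + -9·y + -81 = 0 ∩ |BC|² = 1997/16]
4. B_y = -15/2  [line 6·x + -9·y + -81 = 0 ∩ |BC|² = 1997/16]
   → B = (9/4, -15/2)
5. F_x = 29/4  [BD ∥ FA ∩ DA ∥ BF]
6. F_y = -35/2  [BD ∥ FA ∩ DA ∥ BF]
   → F = (29/4, -35/2)

B = (9/4, -15/2)
D = (4, 7)
F = (29/4, -35/2)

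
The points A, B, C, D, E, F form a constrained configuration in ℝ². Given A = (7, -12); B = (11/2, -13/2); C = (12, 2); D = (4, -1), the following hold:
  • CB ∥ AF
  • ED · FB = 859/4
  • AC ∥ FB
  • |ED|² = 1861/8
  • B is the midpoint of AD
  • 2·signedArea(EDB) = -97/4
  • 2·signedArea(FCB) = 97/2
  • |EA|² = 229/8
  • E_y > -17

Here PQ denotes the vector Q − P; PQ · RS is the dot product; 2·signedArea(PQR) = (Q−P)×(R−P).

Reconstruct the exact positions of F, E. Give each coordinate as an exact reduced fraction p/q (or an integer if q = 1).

1. F_x = 1/2  [AC ∥ FB ∩ CB ∥ AF]
2. F_y = -41/2  [AC ∥ FB ∩ CB ∥ AF]
   → F = (1/2, -41/2)
3. E_x = 15/4  [2·signedArea(EDB) = -97/4 ∩ ED · FB = 859/4]
4. E_y = -65/4  [2·signedArea(EDB) = -97/4 ∩ ED · FB = 859/4]
   → E = (15/4, -65/4)

E = (15/4, -65/4)
F = (1/2, -41/2)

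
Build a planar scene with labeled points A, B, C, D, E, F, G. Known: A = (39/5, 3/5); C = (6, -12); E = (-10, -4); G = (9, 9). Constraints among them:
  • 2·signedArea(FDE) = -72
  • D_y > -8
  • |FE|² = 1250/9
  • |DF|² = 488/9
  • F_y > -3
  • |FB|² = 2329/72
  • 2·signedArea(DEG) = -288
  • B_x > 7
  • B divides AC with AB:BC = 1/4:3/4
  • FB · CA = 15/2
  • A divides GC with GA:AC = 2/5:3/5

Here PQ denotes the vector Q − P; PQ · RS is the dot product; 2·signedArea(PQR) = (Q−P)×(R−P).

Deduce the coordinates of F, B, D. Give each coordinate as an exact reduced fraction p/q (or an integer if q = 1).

1. B_x = 147/20  [B divides AC with AB:BC = 1/4:3/4]
2. B_y = -51/20  [B divides AC with AB:BC = 1/4:3/4]
   → B = (147/20, -51/20)
3. F_x = 5/3  [line -9/5·x + -63/5·y + -132/5 = 0 ∩ |FB|² = 2329/72]
4. F_y = -7/3  [line -9/5·x + -63/5·y + -132/5 = 0 ∩ |FB|² = 2329/72]
   → F = (5/3, -7/3)
5. D_x = 33/5  [2·signedArea(FDE) = -72 ∩ 2·signedArea(DEG) = -288]
6. D_y = -39/5  [2·signedArea(FDE) = -72 ∩ 2·signedArea(DEG) = -288]
   → D = (33/5, -39/5)

B = (147/20, -51/20)
D = (33/5, -39/5)
F = (5/3, -7/3)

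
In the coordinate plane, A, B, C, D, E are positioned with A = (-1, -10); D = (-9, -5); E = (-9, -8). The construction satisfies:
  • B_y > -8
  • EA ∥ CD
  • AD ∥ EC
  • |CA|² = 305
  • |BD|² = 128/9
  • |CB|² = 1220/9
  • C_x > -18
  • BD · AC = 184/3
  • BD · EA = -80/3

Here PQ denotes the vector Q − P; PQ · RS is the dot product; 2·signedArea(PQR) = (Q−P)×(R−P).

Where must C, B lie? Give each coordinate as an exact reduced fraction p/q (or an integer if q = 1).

B = (-19/3, -23/3)
C = (-17, -3)

1. C_x = -17  [EA ∥ CD ∩ AD ∥ EC]
2. C_y = -3  [EA ∥ CD ∩ AD ∥ EC]
   → C = (-17, -3)
3. B_x = -19/3  [BD · AC = 184/3 ∩ BD · EA = -80/3]
4. B_y = -23/3  [BD · AC = 184/3 ∩ BD · EA = -80/3]
   → B = (-19/3, -23/3)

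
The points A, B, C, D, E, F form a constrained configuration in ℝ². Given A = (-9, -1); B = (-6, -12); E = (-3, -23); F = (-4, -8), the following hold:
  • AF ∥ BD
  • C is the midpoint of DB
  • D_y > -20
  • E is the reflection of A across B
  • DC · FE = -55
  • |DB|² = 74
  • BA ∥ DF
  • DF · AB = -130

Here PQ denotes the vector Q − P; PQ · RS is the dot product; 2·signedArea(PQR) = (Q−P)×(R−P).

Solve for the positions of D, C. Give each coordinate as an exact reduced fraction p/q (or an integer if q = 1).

1. D_x = -1  [BA ∥ DF ∩ AF ∥ BD]
2. D_y = -19  [BA ∥ DF ∩ AF ∥ BD]
   → D = (-1, -19)
3. C_x = -7/2  [C is the midpoint of DB]
4. C_y = -31/2  [C is the midpoint of DB]
   → C = (-7/2, -31/2)

C = (-7/2, -31/2)
D = (-1, -19)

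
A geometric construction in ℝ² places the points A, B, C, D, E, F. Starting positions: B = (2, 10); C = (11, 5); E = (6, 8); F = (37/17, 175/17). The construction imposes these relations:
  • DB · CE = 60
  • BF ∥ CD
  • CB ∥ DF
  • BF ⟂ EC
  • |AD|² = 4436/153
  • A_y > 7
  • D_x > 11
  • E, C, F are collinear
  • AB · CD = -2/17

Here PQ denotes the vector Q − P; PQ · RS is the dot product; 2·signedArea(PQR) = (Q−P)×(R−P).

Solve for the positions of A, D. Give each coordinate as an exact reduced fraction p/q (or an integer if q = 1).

1. D_x = 190/17  [CB ∥ DF ∩ BF ∥ CD]
2. D_y = 90/17  [CB ∥ DF ∩ BF ∥ CD]
   → D = (190/17, 90/17)
3. A_x = 326/51  [line -3/17·x + -5/17·y + 58/17 = 0 ∩ |AD|² = 4436/153]
4. A_y = 132/17  [line -3/17·x + -5/17·y + 58/17 = 0 ∩ |AD|² = 4436/153]
   → A = (326/51, 132/17)

A = (326/51, 132/17)
D = (190/17, 90/17)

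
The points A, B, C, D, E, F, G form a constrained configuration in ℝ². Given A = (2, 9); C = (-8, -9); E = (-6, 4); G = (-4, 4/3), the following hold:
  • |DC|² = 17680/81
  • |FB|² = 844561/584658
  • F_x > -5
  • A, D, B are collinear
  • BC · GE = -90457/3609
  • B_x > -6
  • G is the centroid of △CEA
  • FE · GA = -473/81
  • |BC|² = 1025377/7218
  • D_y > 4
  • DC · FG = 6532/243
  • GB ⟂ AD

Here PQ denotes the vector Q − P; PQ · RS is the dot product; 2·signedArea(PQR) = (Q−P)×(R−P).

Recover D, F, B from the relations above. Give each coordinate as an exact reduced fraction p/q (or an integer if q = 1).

1. B_x = -4101/802  [line 2·x + -8/3·y + 61585/3609 = 0 ∩ |BC|² = 1025377/7218]
2. B_y = 6169/2406  [line 2·x + -8/3·y + 61585/3609 = 0 ∩ |BC|² = 1025377/7218]
   → B = (-4101/802, 6169/2406)
3. D_x = -8/3  [line -15485/2406·x + 5705/802·y + -123065/2406 = 0 ∩ |DC|² = 17680/81]
4. D_y = 43/9  [line -15485/2406·x + 5705/802·y + -123065/2406 = 0 ∩ |DC|² = 17680/81]
   → D = (-8/3, 43/9)
5. F_x = -38/9  [DC · FG = 6532/243 ∩ FE · GA = -473/81]
6. F_y = 91/27  [DC · FG = 6532/243 ∩ FE · GA = -473/81]
   → F = (-38/9, 91/27)

B = (-4101/802, 6169/2406)
D = (-8/3, 43/9)
F = (-38/9, 91/27)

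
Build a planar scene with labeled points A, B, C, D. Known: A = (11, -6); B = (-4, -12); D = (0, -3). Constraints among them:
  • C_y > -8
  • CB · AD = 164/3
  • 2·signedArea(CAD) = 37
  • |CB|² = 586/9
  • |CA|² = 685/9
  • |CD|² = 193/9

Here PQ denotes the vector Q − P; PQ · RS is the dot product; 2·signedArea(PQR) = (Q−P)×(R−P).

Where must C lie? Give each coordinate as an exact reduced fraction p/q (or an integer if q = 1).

1. C_x = 7/3  [2·signedArea(CAD) = 37 ∩ CB · AD = 164/3]
2. C_y = -7  [2·signedArea(CAD) = 37 ∩ CB · AD = 164/3]
   → C = (7/3, -7)

C = (7/3, -7)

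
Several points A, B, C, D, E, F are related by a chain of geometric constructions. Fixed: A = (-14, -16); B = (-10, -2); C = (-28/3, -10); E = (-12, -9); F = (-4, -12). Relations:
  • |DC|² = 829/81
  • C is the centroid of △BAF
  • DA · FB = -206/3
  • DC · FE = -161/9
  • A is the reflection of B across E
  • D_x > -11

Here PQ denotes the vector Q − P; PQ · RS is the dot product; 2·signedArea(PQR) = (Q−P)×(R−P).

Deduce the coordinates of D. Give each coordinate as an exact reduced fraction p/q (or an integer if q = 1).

D = (-94/9, -7)

1. D_x = -94/9  [DA · FB = -206/3 ∩ DC · FE = -161/9]
2. D_y = -7  [DA · FB = -206/3 ∩ DC · FE = -161/9]
   → D = (-94/9, -7)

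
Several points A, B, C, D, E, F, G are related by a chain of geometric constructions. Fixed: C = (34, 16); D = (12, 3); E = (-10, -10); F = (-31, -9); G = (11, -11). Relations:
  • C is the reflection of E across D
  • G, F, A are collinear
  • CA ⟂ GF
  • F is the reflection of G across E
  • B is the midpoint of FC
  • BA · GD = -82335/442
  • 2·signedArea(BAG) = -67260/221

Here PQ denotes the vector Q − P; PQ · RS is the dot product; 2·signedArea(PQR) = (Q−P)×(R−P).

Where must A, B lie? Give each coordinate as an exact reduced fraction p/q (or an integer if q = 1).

A = (7219/221, -2659/221)
B = (3/2, 7/2)

1. A_x = 7219/221  [G, F, A are collinear ∩ CA ⟂ GF]
2. A_y = -2659/221  [G, F, A are collinear ∩ CA ⟂ GF]
   → A = (7219/221, -2659/221)
3. B_x = 3/2  [B is the midpoint of FC]
4. B_y = 7/2  [B is the midpoint of FC]
   → B = (3/2, 7/2)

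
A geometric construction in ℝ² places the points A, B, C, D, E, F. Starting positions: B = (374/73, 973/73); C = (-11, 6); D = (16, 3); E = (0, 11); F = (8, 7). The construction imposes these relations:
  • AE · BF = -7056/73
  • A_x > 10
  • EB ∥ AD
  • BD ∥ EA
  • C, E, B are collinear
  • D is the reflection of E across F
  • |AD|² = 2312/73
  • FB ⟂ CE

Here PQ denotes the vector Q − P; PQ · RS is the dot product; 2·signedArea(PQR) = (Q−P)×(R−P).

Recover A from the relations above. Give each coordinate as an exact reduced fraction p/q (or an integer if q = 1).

A = (794/73, 49/73)

1. A_x = 794/73  [EB ∥ AD ∩ BD ∥ EA]
2. A_y = 49/73  [EB ∥ AD ∩ BD ∥ EA]
   → A = (794/73, 49/73)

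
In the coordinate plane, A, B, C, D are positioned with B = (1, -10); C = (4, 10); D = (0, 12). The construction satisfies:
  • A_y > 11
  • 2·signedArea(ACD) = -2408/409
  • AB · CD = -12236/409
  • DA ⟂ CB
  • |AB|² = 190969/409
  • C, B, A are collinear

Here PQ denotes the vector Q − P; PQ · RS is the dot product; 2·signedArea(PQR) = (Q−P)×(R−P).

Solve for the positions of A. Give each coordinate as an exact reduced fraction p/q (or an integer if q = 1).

1. A_x = 1720/409  [C, B, A are collinear ∩ DA ⟂ CB]
2. A_y = 4650/409  [C, B, A are collinear ∩ DA ⟂ CB]
   → A = (1720/409, 4650/409)

A = (1720/409, 4650/409)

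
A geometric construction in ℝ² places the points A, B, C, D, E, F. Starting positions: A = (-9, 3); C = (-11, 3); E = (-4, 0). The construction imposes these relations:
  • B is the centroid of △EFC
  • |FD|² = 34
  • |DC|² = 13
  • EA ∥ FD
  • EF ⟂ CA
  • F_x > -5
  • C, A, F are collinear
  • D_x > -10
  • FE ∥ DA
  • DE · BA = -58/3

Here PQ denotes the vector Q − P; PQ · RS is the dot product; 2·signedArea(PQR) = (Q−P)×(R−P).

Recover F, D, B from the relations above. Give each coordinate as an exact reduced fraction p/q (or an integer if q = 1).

B = (-19/3, 2)
D = (-9, 6)
F = (-4, 3)

1. F_x = -4  [C, A, F are collinear ∩ EF ⟂ CA]
2. F_y = 3  [C, A, F are collinear ∩ EF ⟂ CA]
   → F = (-4, 3)
3. D_x = -9  [FE ∥ DA ∩ EA ∥ FD]
4. D_y = 6  [FE ∥ DA ∩ EA ∥ FD]
   → D = (-9, 6)
5. B_x = -19/3  [B is the centroid of △EFC]
6. B_y = 2  [B is the centroid of △EFC]
   → B = (-19/3, 2)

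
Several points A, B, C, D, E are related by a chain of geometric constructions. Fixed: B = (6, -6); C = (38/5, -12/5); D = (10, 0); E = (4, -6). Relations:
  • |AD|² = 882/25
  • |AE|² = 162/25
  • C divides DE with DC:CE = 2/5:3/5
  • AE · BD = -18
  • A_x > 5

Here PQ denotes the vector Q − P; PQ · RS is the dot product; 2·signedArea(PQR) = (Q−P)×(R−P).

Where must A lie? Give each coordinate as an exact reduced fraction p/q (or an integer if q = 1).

1. A_x = 29/5  [line -4·x + -6·y + -2 = 0 ∩ |AE|² = 162/25]
2. A_y = -21/5  [line -4·x + -6·y + -2 = 0 ∩ |AE|² = 162/25]
   → A = (29/5, -21/5)

A = (29/5, -21/5)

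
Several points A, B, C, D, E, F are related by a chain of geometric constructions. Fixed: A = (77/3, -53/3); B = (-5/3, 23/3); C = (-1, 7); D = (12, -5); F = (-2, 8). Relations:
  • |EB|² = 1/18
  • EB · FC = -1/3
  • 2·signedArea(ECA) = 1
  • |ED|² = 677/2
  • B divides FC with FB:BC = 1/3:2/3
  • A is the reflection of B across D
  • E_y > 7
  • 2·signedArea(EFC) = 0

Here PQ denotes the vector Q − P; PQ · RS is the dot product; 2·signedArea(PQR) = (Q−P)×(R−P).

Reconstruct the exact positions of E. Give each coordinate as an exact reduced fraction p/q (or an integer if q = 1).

1. E_x = -3/2  [2·signedArea(EFC) = 0 ∩ EB · FC = -1/3]
2. E_y = 15/2  [2·signedArea(EFC) = 0 ∩ EB · FC = -1/3]
   → E = (-3/2, 15/2)

E = (-3/2, 15/2)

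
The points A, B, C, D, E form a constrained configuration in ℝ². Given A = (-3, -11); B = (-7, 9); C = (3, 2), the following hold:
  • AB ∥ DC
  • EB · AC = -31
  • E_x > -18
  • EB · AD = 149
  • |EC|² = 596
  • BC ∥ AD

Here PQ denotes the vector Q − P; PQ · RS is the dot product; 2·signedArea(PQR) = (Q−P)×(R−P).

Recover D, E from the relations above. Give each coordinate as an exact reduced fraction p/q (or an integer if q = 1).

D = (7, -18)
E = (-17, 16)

1. D_x = 7  [AB ∥ DC ∩ BC ∥ AD]
2. D_y = -18  [AB ∥ DC ∩ BC ∥ AD]
   → D = (7, -18)
3. E_x = -17  [EB · AC = -31 ∩ EB · AD = 149]
4. E_y = 16  [EB · AC = -31 ∩ EB · AD = 149]
   → E = (-17, 16)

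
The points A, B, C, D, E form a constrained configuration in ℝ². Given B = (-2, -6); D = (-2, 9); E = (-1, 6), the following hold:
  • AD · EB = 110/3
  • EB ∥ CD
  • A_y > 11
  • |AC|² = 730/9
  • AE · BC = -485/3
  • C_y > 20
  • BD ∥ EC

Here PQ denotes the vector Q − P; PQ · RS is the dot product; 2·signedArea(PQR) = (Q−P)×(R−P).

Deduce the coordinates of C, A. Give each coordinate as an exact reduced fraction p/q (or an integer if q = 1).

1. C_x = -1  [EB ∥ CD ∩ BD ∥ EC]
2. C_y = 21  [EB ∥ CD ∩ BD ∥ EC]
   → C = (-1, 21)
3. A_x = -4/3  [AD · EB = 110/3 ∩ AE · BC = -485/3]
4. A_y = 12  [AD · EB = 110/3 ∩ AE · BC = -485/3]
   → A = (-4/3, 12)

A = (-4/3, 12)
C = (-1, 21)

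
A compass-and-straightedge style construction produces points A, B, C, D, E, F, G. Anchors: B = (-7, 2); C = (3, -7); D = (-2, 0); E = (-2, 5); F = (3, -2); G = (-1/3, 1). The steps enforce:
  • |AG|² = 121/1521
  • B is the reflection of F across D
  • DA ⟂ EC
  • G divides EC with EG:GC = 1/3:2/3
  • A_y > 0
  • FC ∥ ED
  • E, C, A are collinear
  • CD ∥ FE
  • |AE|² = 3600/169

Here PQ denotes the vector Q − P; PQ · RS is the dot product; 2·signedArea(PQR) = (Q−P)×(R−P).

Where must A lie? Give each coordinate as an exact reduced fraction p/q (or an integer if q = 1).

A = (-38/169, 125/169)

1. A_x = -38/169  [E, C, A are collinear ∩ DA ⟂ EC]
2. A_y = 125/169  [E, C, A are collinear ∩ DA ⟂ EC]
   → A = (-38/169, 125/169)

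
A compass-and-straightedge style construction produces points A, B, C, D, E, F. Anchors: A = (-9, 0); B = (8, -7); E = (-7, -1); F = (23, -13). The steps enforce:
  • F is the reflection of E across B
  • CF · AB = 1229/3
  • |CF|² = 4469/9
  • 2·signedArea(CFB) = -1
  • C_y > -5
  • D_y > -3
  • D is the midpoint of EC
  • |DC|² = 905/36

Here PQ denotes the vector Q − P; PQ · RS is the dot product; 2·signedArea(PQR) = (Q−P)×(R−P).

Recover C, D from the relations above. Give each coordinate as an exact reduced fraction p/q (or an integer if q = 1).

1. C_x = 7/3  [CF · AB = 1229/3 ∩ 2·signedArea(CFB) = -1]
2. C_y = -14/3  [CF · AB = 1229/3 ∩ 2·signedArea(CFB) = -1]
   → C = (7/3, -14/3)
3. D_x = -7/3  [D is the midpoint of EC]
4. D_y = -17/6  [D is the midpoint of EC]
   → D = (-7/3, -17/6)

C = (7/3, -14/3)
D = (-7/3, -17/6)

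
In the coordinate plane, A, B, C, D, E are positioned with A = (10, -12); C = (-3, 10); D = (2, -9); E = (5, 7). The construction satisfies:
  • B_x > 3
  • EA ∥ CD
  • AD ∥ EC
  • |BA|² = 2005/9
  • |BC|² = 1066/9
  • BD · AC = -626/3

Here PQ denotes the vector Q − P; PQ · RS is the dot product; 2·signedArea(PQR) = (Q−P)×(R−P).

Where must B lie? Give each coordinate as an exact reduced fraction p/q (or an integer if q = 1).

B = (4, 5/3)

1. B_x = 4  [line 13·x + -22·y + -46/3 = 0 ∩ |BA|² = 2005/9]
2. B_y = 5/3  [line 13·x + -22·y + -46/3 = 0 ∩ |BA|² = 2005/9]
   → B = (4, 5/3)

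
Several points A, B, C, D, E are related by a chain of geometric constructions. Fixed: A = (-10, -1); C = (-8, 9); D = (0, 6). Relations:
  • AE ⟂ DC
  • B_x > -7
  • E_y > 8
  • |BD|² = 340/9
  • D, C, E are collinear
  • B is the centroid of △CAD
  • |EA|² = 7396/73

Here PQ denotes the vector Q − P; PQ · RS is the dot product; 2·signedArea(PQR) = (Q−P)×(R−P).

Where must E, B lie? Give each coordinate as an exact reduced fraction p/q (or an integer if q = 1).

B = (-6, 14/3)
E = (-472/73, 615/73)

1. E_x = -472/73  [D, C, E are collinear ∩ AE ⟂ DC]
2. E_y = 615/73  [D, C, E are collinear ∩ AE ⟂ DC]
   → E = (-472/73, 615/73)
3. B_x = -6  [B is the centroid of △CAD]
4. B_y = 14/3  [B is the centroid of △CAD]
   → B = (-6, 14/3)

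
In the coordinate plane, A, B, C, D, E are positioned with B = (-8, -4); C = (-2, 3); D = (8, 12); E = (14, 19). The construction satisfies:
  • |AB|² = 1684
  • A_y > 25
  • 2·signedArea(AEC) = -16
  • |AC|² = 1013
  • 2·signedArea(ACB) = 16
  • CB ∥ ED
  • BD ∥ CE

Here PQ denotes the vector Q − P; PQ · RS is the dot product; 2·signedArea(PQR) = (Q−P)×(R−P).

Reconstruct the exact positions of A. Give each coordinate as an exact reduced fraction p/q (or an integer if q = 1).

1. A_x = 20  [2·signedArea(ACB) = 16 ∩ 2·signedArea(AEC) = -16]
2. A_y = 26  [2·signedArea(ACB) = 16 ∩ 2·signedArea(AEC) = -16]
   → A = (20, 26)

A = (20, 26)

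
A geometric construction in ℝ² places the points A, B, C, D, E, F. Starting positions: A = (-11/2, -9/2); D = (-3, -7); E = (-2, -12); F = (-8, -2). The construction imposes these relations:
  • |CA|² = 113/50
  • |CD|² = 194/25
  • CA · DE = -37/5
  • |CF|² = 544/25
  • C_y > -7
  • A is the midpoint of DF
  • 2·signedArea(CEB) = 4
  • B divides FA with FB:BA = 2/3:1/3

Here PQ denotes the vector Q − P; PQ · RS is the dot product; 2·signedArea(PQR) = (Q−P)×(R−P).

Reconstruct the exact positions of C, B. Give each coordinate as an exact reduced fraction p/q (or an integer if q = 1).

B = (-19/3, -11/3)
C = (-28/5, -6)

1. B_x = -19/3  [B divides FA with FB:BA = 2/3:1/3]
2. B_y = -11/3  [B divides FA with FB:BA = 2/3:1/3]
   → B = (-19/3, -11/3)
3. C_x = -28/5  [CA · DE = -37/5 ∩ 2·signedArea(CEB) = 4]
4. C_y = -6  [CA · DE = -37/5 ∩ 2·signedArea(CEB) = 4]
   → C = (-28/5, -6)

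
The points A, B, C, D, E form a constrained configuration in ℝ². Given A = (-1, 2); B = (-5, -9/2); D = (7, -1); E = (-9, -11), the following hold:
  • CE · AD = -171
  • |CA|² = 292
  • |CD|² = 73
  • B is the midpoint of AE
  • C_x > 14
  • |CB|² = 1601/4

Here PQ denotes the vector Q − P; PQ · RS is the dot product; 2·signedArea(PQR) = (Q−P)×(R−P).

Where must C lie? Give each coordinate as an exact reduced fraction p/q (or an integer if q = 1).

C = (15, -4)

1. C_x = 15  [line -8·x + 3·y + 132 = 0 ∩ |CD|² = 73]
2. C_y = -4  [line -8·x + 3·y + 132 = 0 ∩ |CD|² = 73]
   → C = (15, -4)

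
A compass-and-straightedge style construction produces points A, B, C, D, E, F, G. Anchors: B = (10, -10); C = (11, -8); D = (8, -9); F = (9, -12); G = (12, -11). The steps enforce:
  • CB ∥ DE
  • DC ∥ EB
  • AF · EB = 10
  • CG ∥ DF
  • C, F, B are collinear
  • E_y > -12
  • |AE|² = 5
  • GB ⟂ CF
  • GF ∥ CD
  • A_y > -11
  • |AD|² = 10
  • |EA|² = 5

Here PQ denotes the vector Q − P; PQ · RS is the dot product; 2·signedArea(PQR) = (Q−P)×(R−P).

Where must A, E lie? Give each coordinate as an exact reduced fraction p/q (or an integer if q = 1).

A = (5, -10)
E = (7, -11)

1. E_x = 7  [DC ∥ EB ∩ CB ∥ DE]
2. E_y = -11  [DC ∥ EB ∩ CB ∥ DE]
   → E = (7, -11)
3. A_x = 5  [line -3·x + -1·y + 5 = 0 ∩ |AE|² = 5]
4. A_y = -10  [line -3·x + -1·y + 5 = 0 ∩ |AE|² = 5]
   → A = (5, -10)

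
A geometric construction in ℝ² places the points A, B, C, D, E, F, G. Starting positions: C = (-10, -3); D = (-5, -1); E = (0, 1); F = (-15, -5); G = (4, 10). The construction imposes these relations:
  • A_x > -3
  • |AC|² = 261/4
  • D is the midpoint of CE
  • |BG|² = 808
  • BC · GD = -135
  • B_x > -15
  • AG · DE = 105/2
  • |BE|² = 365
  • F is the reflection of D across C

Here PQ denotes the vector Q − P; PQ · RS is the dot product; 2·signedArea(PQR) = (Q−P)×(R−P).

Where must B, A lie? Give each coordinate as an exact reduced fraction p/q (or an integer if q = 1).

A = (-5/2, 0)
B = (-14, -12)

1. B_x = -14  [line 9·x + 11·y + 258 = 0 ∩ |BG|² = 808]
2. B_y = -12  [line 9·x + 11·y + 258 = 0 ∩ |BG|² = 808]
   → B = (-14, -12)
3. A_x = -5/2  [line -5·x + -2·y + -25/2 = 0 ∩ |AC|² = 261/4]
4. A_y = 0  [line -5·x + -2·y + -25/2 = 0 ∩ |AC|² = 261/4]
   → A = (-5/2, 0)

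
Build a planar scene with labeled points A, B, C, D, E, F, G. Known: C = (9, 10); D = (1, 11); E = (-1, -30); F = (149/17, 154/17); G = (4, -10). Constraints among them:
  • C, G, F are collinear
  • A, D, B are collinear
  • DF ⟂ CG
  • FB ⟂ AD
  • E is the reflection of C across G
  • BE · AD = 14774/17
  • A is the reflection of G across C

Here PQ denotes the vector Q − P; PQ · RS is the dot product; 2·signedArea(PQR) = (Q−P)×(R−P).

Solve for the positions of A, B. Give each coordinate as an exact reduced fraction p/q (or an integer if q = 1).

A = (14, 30)
B = (23167/9010, 119801/9010)

1. A_x = 14  [A is the reflection of G across C]
2. A_y = 30  [A is the reflection of G across C]
   → A = (14, 30)
3. B_x = 23167/9010  [A, D, B are collinear ∩ FB ⟂ AD]
4. B_y = 119801/9010  [A, D, B are collinear ∩ FB ⟂ AD]
   → B = (23167/9010, 119801/9010)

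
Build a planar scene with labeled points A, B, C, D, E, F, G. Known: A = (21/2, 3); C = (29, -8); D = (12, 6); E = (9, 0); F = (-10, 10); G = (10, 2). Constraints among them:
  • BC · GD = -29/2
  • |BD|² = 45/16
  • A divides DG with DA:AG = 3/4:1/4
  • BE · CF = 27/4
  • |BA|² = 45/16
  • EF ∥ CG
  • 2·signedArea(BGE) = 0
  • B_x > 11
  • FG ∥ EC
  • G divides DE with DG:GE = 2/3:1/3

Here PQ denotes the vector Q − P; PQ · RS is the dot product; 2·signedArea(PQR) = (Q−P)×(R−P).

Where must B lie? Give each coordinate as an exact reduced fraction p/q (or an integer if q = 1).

B = (45/4, 9/2)

1. B_x = 45/4  [2·signedArea(BGE) = 0 ∩ BC · GD = -29/2]
2. B_y = 9/2  [2·signedArea(BGE) = 0 ∩ BC · GD = -29/2]
   → B = (45/4, 9/2)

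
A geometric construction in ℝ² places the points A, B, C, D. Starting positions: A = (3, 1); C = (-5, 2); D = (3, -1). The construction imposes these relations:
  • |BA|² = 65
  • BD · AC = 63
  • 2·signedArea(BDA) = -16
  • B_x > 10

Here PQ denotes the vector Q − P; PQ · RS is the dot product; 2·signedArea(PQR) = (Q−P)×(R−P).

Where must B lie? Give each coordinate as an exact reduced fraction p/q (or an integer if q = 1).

B = (11, 0)

1. B_x = 11  [2·signedArea(BDA) = -16 ∩ BD · AC = 63]
2. B_y = 0  [2·signedArea(BDA) = -16 ∩ BD · AC = 63]
   → B = (11, 0)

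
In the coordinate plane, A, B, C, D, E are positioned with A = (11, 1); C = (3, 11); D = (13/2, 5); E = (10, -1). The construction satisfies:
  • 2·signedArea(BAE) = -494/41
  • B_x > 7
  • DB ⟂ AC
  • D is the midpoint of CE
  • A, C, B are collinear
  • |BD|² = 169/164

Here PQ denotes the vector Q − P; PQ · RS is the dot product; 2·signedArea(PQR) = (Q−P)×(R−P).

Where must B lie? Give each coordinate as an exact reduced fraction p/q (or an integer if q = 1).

B = (299/41, 231/41)

1. B_x = 299/41  [A, C, B are collinear ∩ DB ⟂ AC]
2. B_y = 231/41  [A, C, B are collinear ∩ DB ⟂ AC]
   → B = (299/41, 231/41)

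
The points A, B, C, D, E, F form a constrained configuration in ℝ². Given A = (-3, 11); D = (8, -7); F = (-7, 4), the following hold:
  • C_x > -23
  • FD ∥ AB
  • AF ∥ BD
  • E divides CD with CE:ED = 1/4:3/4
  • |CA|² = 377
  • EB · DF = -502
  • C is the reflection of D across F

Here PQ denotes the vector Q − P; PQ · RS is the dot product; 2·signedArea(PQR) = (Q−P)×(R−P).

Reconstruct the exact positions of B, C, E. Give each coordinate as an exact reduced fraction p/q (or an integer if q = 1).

1. B_x = 12  [AF ∥ BD ∩ FD ∥ AB]
2. B_y = 0  [AF ∥ BD ∩ FD ∥ AB]
   → B = (12, 0)
3. C_x = -22  [C is the reflection of D across F]
4. C_y = 15  [C is the reflection of D across F]
   → C = (-22, 15)
5. E_x = -29/2  [E divides CD with CE:ED = 1/4:3/4]
6. E_y = 19/2  [E divides CD with CE:ED = 1/4:3/4]
   → E = (-29/2, 19/2)

B = (12, 0)
C = (-22, 15)
E = (-29/2, 19/2)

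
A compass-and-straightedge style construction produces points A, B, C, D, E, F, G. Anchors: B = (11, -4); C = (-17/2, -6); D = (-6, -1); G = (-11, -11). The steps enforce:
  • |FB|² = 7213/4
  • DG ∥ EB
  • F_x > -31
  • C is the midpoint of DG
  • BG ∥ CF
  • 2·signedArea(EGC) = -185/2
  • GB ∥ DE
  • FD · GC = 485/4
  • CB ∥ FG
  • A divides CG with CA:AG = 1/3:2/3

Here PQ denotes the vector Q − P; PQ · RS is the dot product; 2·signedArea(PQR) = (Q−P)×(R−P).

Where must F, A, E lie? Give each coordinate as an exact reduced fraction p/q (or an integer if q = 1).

A = (-28/3, -23/3)
E = (16, 6)
F = (-61/2, -13)

1. F_x = -61/2  [CB ∥ FG ∩ BG ∥ CF]
2. F_y = -13  [CB ∥ FG ∩ BG ∥ CF]
   → F = (-61/2, -13)
3. A_x = -28/3  [A divides CG with CA:AG = 1/3:2/3]
4. A_y = -23/3  [A divides CG with CA:AG = 1/3:2/3]
   → A = (-28/3, -23/3)
5. E_x = 16  [DG ∥ EB ∩ GB ∥ DE]
6. E_y = 6  [DG ∥ EB ∩ GB ∥ DE]
   → E = (16, 6)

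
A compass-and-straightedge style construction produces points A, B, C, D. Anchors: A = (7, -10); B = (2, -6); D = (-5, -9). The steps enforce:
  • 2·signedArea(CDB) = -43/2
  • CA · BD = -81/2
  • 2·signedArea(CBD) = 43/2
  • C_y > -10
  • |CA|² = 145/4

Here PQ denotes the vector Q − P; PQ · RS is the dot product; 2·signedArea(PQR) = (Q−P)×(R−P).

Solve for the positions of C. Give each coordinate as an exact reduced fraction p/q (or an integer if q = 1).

C = (1, -19/2)

1. C_x = 1  [2·signedArea(CBD) = 43/2 ∩ CA · BD = -81/2]
2. C_y = -19/2  [2·signedArea(CBD) = 43/2 ∩ CA · BD = -81/2]
   → C = (1, -19/2)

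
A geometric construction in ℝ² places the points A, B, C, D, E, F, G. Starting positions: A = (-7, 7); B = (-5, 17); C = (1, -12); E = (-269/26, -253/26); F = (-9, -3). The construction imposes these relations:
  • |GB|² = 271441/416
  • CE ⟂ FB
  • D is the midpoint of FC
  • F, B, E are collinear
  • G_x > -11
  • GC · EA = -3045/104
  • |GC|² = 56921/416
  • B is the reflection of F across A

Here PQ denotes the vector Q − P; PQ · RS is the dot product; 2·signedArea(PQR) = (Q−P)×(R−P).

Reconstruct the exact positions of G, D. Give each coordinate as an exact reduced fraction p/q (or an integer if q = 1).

D = (-4, -15/2)
G = (-1041/104, -837/104)

1. G_x = -1041/104  [line -87/26·x + -435/26·y + -17487/104 = 0 ∩ |GB|² = 271441/416]
2. G_y = -837/104  [line -87/26·x + -435/26·y + -17487/104 = 0 ∩ |GB|² = 271441/416]
   → G = (-1041/104, -837/104)
3. D_x = -4  [D is the midpoint of FC]
4. D_y = -15/2  [D is the midpoint of FC]
   → D = (-4, -15/2)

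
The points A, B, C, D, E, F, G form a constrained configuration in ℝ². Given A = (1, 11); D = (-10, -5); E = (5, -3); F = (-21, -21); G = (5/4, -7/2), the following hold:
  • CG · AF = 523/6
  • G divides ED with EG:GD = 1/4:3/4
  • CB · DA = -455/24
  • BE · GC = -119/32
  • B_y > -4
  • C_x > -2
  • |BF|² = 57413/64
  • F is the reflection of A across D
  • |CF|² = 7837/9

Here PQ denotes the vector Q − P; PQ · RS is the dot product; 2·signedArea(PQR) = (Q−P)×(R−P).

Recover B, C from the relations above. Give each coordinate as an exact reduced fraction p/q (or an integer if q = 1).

1. C_x = -4/3  [line 22·x + 32·y + -8/3 = 0 ∩ |CF|² = 7837/9]
2. C_y = 1  [line 22·x + 32·y + -8/3 = 0 ∩ |CF|² = 7837/9]
   → C = (-4/3, 1)
3. B_x = 25/8  [BE · GC = -119/32 ∩ CB · DA = -455/24]
4. B_y = -13/4  [BE · GC = -119/32 ∩ CB · DA = -455/24]
   → B = (25/8, -13/4)

B = (25/8, -13/4)
C = (-4/3, 1)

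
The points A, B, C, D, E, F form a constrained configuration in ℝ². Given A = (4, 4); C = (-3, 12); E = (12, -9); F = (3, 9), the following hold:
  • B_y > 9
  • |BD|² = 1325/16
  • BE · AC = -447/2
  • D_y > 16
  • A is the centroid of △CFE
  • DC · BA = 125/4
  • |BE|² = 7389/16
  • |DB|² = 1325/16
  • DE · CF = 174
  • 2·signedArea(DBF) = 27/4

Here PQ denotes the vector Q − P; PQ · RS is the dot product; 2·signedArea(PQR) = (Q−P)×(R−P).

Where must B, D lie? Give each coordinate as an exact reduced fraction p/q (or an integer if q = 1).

1. B_x = 3/2  [line 7·x + -8·y + 135/2 = 0 ∩ |BE|² = 7389/16]
2. B_y = 39/4  [line 7·x + -8·y + 135/2 = 0 ∩ |BE|² = 7389/16]
   → B = (3/2, 39/4)
3. D_x = -4  [DE · CF = 174 ∩ DC · BA = 125/4]
4. D_y = 17  [DE · CF = 174 ∩ DC · BA = 125/4]
   → D = (-4, 17)

B = (3/2, 39/4)
D = (-4, 17)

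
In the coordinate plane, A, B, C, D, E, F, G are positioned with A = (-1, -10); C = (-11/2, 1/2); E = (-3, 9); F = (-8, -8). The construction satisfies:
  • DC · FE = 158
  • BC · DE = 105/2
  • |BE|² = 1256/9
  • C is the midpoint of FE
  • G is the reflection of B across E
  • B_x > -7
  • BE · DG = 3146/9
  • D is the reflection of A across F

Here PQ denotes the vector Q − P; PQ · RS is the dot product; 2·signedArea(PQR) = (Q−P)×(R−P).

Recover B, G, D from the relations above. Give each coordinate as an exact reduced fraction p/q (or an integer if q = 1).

1. D_x = -15  [D is the reflection of A across F]
2. D_y = -6  [D is the reflection of A across F]
   → D = (-15, -6)
3. B_x = -19/3  [line -12·x + -15·y + -111 = 0 ∩ |BE|² = 1256/9]
4. B_y = -7/3  [line -12·x + -15·y + -111 = 0 ∩ |BE|² = 1256/9]
   → B = (-19/3, -7/3)
5. G_x = 1/3  [G is the reflection of B across E]
6. G_y = 61/3  [G is the reflection of B across E]
   → G = (1/3, 61/3)

B = (-19/3, -7/3)
D = (-15, -6)
G = (1/3, 61/3)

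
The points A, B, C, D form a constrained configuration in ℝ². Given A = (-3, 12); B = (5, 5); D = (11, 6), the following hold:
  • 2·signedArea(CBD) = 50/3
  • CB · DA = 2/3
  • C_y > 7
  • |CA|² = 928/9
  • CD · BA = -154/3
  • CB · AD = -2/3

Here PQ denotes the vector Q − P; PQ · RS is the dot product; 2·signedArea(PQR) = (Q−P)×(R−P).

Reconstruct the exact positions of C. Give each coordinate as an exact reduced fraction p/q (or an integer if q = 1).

C = (19/3, 8)

1. C_x = 19/3  [CB · AD = -2/3 ∩ 2·signedArea(CBD) = 50/3]
2. C_y = 8  [CB · AD = -2/3 ∩ 2·signedArea(CBD) = 50/3]
   → C = (19/3, 8)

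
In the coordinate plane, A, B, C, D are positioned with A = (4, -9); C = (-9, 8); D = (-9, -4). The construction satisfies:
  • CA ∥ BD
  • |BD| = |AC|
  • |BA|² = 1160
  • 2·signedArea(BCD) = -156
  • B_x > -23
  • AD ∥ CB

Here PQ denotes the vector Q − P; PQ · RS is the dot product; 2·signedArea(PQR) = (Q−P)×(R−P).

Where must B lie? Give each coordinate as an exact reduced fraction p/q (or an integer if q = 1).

B = (-22, 13)

1. B_x = -22  [CA ∥ BD ∩ AD ∥ CB]
2. B_y = 13  [CA ∥ BD ∩ AD ∥ CB]
   → B = (-22, 13)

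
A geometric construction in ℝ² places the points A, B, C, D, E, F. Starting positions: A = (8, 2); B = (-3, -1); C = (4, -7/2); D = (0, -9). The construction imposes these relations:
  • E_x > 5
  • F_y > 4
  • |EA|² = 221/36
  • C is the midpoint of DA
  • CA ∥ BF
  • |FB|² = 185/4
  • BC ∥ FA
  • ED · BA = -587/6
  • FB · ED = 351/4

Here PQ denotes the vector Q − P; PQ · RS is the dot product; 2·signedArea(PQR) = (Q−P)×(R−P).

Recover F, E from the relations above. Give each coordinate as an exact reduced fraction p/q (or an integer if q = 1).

1. F_x = 1  [BC ∥ FA ∩ CA ∥ BF]
2. F_y = 9/2  [BC ∥ FA ∩ CA ∥ BF]
   → F = (1, 9/2)
3. E_x = 17/3  [ED · BA = -587/6 ∩ FB · ED = 351/4]
4. E_y = 17/6  [ED · BA = -587/6 ∩ FB · ED = 351/4]
   → E = (17/3, 17/6)

E = (17/3, 17/6)
F = (1, 9/2)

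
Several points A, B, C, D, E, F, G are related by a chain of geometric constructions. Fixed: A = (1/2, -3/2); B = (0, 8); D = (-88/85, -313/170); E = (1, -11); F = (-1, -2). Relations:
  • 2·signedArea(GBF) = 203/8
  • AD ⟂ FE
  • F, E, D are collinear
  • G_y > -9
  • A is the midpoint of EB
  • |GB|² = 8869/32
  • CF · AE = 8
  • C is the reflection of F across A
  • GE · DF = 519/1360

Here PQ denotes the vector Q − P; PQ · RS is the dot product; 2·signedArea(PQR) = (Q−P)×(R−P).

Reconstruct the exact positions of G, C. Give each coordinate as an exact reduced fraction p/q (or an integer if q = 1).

1. G_x = 7/8  [2·signedArea(GBF) = 203/8 ∩ GE · DF = 519/1360]
2. G_y = -69/8  [2·signedArea(GBF) = 203/8 ∩ GE · DF = 519/1360]
   → G = (7/8, -69/8)
3. C_x = 2  [C is the reflection of F across A]
4. C_y = -1  [C is the reflection of F across A]
   → C = (2, -1)

C = (2, -1)
G = (7/8, -69/8)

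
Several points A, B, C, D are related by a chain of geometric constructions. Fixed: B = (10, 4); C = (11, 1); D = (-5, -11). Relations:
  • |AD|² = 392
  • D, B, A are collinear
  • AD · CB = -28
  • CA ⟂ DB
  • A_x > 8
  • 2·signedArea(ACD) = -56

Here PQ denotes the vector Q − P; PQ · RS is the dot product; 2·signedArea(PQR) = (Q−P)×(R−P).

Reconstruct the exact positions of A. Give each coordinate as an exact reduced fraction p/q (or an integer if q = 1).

1. A_x = 9  [D, B, A are collinear ∩ CA ⟂ DB]
2. A_y = 3  [D, B, A are collinear ∩ CA ⟂ DB]
   → A = (9, 3)

A = (9, 3)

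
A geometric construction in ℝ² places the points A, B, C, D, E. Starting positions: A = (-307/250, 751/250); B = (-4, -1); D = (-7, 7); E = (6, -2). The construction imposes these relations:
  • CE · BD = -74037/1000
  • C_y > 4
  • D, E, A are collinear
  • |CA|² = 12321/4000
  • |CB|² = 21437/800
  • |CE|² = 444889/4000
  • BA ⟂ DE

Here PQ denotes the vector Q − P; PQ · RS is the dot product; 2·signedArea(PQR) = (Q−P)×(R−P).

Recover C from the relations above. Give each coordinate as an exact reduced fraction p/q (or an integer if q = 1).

C = (-2671/1000, 4003/1000)

1. C_x = -2671/1000  [line 3·x + -8·y + 40037/1000 = 0 ∩ |CB|² = 21437/800]
2. C_y = 4003/1000  [line 3·x + -8·y + 40037/1000 = 0 ∩ |CB|² = 21437/800]
   → C = (-2671/1000, 4003/1000)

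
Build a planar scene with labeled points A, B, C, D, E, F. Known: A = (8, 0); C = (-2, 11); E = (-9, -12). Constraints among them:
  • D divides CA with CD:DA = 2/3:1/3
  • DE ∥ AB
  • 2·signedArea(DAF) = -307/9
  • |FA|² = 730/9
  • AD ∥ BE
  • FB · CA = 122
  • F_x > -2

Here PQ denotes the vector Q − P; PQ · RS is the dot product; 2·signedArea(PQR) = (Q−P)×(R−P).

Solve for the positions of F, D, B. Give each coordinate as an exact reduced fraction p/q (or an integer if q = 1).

B = (-17/3, -47/3)
D = (14/3, 11/3)
F = (-1, -1/3)

1. D_x = 14/3  [D divides CA with CD:DA = 2/3:1/3]
2. D_y = 11/3  [D divides CA with CD:DA = 2/3:1/3]
   → D = (14/3, 11/3)
3. B_x = -17/3  [AD ∥ BE ∩ DE ∥ AB]
4. B_y = -47/3  [AD ∥ BE ∩ DE ∥ AB]
   → B = (-17/3, -47/3)
5. F_x = -1  [FB · CA = 122 ∩ 2·signedArea(DAF) = -307/9]
6. F_y = -1/3  [FB · CA = 122 ∩ 2·signedArea(DAF) = -307/9]
   → F = (-1, -1/3)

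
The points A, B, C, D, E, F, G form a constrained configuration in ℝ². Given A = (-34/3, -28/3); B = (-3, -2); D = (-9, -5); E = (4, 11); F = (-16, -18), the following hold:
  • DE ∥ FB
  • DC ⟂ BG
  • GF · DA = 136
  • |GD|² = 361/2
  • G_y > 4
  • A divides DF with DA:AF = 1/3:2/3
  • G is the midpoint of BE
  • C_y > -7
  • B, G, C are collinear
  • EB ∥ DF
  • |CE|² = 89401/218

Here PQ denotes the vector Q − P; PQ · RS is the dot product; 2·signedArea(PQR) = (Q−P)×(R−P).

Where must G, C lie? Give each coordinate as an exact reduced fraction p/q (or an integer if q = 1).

1. G_x = 1/2  [G is the midpoint of BE]
2. G_y = 9/2  [G is the midpoint of BE]
   → G = (1/2, 9/2)
3. C_x = -1221/218  [B, G, C are collinear ∩ DC ⟂ BG]
4. C_y = -1489/218  [B, G, C are collinear ∩ DC ⟂ BG]
   → C = (-1221/218, -1489/218)

C = (-1221/218, -1489/218)
G = (1/2, 9/2)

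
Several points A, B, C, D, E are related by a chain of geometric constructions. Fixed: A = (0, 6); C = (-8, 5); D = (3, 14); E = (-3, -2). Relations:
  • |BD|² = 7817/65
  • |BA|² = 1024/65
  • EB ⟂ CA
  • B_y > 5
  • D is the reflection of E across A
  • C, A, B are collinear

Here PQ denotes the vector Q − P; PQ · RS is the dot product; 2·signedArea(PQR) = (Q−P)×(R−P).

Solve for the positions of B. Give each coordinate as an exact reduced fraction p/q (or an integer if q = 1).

1. B_x = -256/65  [C, A, B are collinear ∩ EB ⟂ CA]
2. B_y = 358/65  [C, A, B are collinear ∩ EB ⟂ CA]
   → B = (-256/65, 358/65)

B = (-256/65, 358/65)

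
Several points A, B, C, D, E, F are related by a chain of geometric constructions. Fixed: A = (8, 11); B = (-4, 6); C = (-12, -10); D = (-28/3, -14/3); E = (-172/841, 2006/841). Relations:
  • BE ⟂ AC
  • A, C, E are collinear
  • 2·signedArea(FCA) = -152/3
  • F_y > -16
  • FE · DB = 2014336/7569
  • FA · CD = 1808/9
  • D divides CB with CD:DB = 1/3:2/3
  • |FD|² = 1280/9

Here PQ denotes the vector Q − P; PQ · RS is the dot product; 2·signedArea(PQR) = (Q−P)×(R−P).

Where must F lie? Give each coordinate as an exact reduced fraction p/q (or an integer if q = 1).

F = (-44/3, -46/3)

1. F_x = -44/3  [FE · DB = 2014336/7569 ∩ 2·signedArea(FCA) = -152/3]
2. F_y = -46/3  [FE · DB = 2014336/7569 ∩ 2·signedArea(FCA) = -152/3]
   → F = (-44/3, -46/3)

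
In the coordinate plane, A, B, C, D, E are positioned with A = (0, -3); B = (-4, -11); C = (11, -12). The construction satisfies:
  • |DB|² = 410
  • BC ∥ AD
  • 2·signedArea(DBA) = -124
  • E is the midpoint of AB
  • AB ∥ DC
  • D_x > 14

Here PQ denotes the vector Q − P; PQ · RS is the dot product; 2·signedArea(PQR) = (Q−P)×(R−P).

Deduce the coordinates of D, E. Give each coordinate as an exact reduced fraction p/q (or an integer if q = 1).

D = (15, -4)
E = (-2, -7)

1. D_x = 15  [AB ∥ DC ∩ BC ∥ AD]
2. D_y = -4  [AB ∥ DC ∩ BC ∥ AD]
   → D = (15, -4)
3. E_x = -2  [E is the midpoint of AB]
4. E_y = -7  [E is the midpoint of AB]
   → E = (-2, -7)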